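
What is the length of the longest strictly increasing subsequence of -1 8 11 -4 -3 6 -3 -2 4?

4

One longest increasing subsequence is -4, -3, -2, 4 (positions 4,5,8,9), of length 4; no longer one exists.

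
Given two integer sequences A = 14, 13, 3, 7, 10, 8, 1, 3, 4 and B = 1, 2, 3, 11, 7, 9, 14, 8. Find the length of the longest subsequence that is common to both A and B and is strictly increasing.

3

For each value that appears in both, track the longest common increasing run ending there.
The best achievable length is 3; one witness is 3, 7, 8 (A-positions 3,4,6, B-positions 3,5,8).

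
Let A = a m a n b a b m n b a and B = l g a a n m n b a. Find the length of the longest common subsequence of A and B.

A longest common subsequence is aanmnba (length 7); the LCS DP confirms no longer common subsequence exists.

7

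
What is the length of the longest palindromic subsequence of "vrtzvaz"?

One longest palindromic subsequence is zaz (positions 4,6,7); it reads the same forward and backward, and the interval DP gives dp[1][7] = 3.

3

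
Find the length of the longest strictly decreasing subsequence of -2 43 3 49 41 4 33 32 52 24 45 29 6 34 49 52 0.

7

Let dp[i] be the longest decreasing subsequence ending at position i. Then dp = [1, 1, 2, 1, 2, 3, 3, 4, 1, 5, 2, 5, 6, 3, 2, 1, 7].
The maximum is 7; one witness is 43, 41, 33, 32, 24, 6, 0 at positions 2,5,7,8,10,13,17.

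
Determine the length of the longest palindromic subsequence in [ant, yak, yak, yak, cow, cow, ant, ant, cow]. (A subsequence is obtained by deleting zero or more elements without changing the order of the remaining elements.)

Using dp[i][j] = 2 + dp[i+1][j−1] if the ends match, else max(dp[i+1][j], dp[i][j−1]):
dp[1][9] = 5. A witness is ant yak yak yak ant at positions 1,2,3,4,8.

5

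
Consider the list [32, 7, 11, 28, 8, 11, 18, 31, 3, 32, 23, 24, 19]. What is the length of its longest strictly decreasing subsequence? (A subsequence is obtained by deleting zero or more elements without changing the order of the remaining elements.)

4

Let dp[i] be the longest decreasing subsequence ending at position i. Then dp = [1, 2, 2, 2, 3, 3, 3, 2, 4, 1, 3, 3, 4].
The maximum is 4; one witness is 32, 11, 8, 3 at positions 1,3,5,9.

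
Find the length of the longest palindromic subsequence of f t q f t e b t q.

One longest palindromic subsequence is qtbtq (positions 3,5,7,8,9); it reads the same forward and backward, and the interval DP gives dp[1][9] = 5.

5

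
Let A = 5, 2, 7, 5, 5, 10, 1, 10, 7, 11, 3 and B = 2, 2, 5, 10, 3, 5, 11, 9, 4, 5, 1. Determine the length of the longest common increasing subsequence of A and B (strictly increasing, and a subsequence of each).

For each value that appears in both, track the longest common increasing run ending there.
The best achievable length is 4; one witness is 2, 5, 10, 11 (A-positions 2,4,6,10, B-positions 1,3,4,7).

4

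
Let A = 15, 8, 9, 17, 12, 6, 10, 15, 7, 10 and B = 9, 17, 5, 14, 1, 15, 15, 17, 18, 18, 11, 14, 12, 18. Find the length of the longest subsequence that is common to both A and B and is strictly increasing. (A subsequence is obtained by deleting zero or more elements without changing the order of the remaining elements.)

2

For each value that appears in both, track the longest common increasing run ending there.
The best achievable length is 2; one witness is 9, 17 (A-positions 3,4, B-positions 1,2).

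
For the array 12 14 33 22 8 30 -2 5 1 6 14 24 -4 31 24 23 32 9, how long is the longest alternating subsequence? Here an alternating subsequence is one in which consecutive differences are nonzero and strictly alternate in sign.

Track the best alternating length ending on an up-step vs a down-step at each position: up/down = 1/1, 2/1, 2/1, 2/3, 1/3, 4/3, 1/5, 6/5, 6/7, 8/5, 8/5, 8/5, 1/9, 10/3, 10/11, 10/11, 12/3, 10/13.
The maximum over both is 13; one such subsequence is 12, 33, 22, 30, -2, 5, 1, 6, -4, 31, 24, 32, 9.

13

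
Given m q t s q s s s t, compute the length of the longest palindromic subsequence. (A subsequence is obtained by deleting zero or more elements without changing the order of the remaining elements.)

One longest palindromic subsequence is tsssst (positions 3,4,6,7,8,9); it reads the same forward and backward, and the interval DP gives dp[1][9] = 6.

6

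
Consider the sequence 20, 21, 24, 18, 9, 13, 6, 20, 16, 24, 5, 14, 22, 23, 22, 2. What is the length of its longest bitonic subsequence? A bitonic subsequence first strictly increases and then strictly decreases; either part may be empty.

8

Let inc[i] be the LIS ending at i and dec[i] the longest strictly decreasing subsequence starting at i. inc = [1, 2, 3, 1, 1, 2, 1, 3, 3, 4, 1, 3, 4, 5, 4, 1], dec = [6, 6, 6, 5, 4, 4, 3, 4, 3, 4, 2, 2, 2, 3, 2, 1].
max_i inc[i]+dec[i]−1 = 8, with one witness 20, 21, 24, 18, 13, 6, 5, 2.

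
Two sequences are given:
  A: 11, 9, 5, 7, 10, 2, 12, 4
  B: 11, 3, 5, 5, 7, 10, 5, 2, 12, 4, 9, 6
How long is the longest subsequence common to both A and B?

A longest common subsequence is 11, 5, 7, 10, 2, 12, 4 (length 7); the LCS DP confirms no longer common subsequence exists.

7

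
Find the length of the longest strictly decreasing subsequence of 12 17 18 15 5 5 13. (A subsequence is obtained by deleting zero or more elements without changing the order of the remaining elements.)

3

Let dp[i] be the longest decreasing subsequence ending at position i. Then dp = [1, 1, 1, 2, 3, 3, 3].
The maximum is 3; one witness is 17, 15, 5 at positions 2,4,5.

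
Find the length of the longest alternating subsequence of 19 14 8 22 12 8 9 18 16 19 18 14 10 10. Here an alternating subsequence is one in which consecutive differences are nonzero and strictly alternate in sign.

8

A longest alternating subsequence is 19, 14, 22, 12, 18, 16, 19, 18 (positions 1,2,4,5,8,9,10,11); its 7 consecutive differences strictly alternate in sign, and length 8 is optimal.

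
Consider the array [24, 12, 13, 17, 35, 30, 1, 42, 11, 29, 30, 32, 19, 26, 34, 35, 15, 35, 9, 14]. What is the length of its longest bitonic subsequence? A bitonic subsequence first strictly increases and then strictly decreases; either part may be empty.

10

Let inc[i] be the LIS ending at i and dec[i] the longest strictly decreasing subsequence starting at i. inc = [1, 1, 2, 3, 4, 4, 1, 5, 2, 4, 5, 6, 4, 5, 7, 8, 3, 8, 2, 3], dec = [4, 3, 3, 3, 6, 5, 1, 5, 2, 4, 4, 4, 3, 3, 3, 3, 2, 2, 1, 1].
max_i inc[i]+dec[i]−1 = 10, with one witness 12, 13, 17, 29, 30, 32, 34, 35, 15, 14.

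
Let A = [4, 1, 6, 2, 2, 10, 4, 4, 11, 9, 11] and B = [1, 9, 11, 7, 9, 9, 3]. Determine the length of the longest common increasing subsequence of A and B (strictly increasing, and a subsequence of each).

3

A longest common strictly increasing subsequence is 1, 9, 11 (length 3); it appears in order in both A and B, and no longer such subsequence exists.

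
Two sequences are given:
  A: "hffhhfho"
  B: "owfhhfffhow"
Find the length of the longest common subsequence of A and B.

6

A longest common subsequence is hfffho (length 6); the LCS DP confirms no longer common subsequence exists.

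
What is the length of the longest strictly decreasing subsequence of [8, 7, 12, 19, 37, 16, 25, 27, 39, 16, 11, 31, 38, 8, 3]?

One longest decreasing subsequence is 37, 25, 16, 11, 8, 3 (positions 5,7,10,11,14,15), of length 6; no longer one exists.

6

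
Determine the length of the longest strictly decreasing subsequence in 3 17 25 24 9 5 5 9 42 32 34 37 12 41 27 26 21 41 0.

6

Scanning left to right, the best length ending at each element is: 3→1, 17→1, 25→1, 24→2, 9→3, 5→4, 5→4, 9→3, 42→1, 32→2, 34→2, 37→2, 12→3, 41→2, 27→3, 26→4, 21→5, 41→2, 0→6.
So the longest decreasing subsequence has length 6, e.g. 42, 32, 27, 26, 21, 0.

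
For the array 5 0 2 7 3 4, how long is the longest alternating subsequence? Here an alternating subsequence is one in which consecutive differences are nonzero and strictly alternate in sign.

5

Track the best alternating length ending on an up-step vs a down-step at each position: up/down = 1/1, 1/2, 3/2, 3/1, 3/4, 5/4.
The maximum over both is 5; one such subsequence is 5, 0, 7, 3, 4.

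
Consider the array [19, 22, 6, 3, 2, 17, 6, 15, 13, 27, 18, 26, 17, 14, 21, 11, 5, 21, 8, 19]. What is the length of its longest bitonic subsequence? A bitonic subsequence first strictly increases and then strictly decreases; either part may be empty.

Let inc[i] be the LIS ending at i and dec[i] the longest strictly decreasing subsequence starting at i. inc = [1, 2, 1, 1, 1, 2, 2, 3, 3, 4, 4, 5, 4, 4, 5, 3, 2, 5, 3, 5], dec = [6, 6, 3, 2, 1, 5, 2, 4, 3, 6, 5, 5, 4, 3, 3, 2, 1, 2, 1, 1].
max_i inc[i]+dec[i]−1 = 9, with one witness 3, 6, 15, 27, 26, 17, 14, 11, 8.

9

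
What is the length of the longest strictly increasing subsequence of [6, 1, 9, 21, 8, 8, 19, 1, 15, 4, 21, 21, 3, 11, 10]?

Scanning left to right, the best length ending at each element is: 6→1, 1→1, 9→2, 21→3, 8→2, 8→2, 19→3, 1→1, 15→3, 4→2, 21→4, 21→4, 3→2, 11→3, 10→3.
So the longest increasing subsequence has length 4, e.g. 6, 9, 19, 21.

4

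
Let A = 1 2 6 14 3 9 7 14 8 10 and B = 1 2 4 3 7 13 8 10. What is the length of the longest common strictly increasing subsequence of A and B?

6

For each value that appears in both, track the longest common increasing run ending there.
The best achievable length is 6; one witness is 1, 2, 3, 7, 8, 10 (A-positions 1,2,5,7,9,10, B-positions 1,2,4,5,7,8).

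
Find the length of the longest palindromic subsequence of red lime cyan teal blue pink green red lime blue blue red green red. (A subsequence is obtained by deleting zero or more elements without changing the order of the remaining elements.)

8

One longest palindromic subsequence is red green red blue blue red green red (positions 1,7,8,10,11,12,13,14); it reads the same forward and backward, and the interval DP gives dp[1][14] = 8.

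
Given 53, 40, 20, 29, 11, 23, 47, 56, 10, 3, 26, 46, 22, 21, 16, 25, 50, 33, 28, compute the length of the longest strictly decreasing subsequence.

One longest decreasing subsequence is 53, 40, 29, 23, 22, 21, 16 (positions 1,2,4,6,13,14,15), of length 7; no longer one exists.

7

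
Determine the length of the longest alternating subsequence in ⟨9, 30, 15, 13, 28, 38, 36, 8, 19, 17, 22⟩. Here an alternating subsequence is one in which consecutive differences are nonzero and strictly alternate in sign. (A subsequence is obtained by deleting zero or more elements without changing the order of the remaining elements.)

8

Track the best alternating length ending on an up-step vs a down-step at each position: up/down = 1/1, 2/1, 2/3, 2/3, 4/3, 4/1, 4/5, 1/5, 6/5, 6/7, 8/5.
The maximum over both is 8; one such subsequence is 9, 30, 15, 28, 8, 19, 17, 22.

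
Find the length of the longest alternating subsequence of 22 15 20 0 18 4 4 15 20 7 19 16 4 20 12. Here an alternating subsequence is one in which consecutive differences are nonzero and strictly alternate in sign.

12

A longest alternating subsequence is 22, 15, 20, 0, 18, 4, 15, 7, 19, 16, 20, 12 (positions 1,2,3,4,5,6,8,10,11,12,14,15); its 11 consecutive differences strictly alternate in sign, and length 12 is optimal.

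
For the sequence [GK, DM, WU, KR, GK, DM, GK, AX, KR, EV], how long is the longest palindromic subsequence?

5

Using dp[i][j] = 2 + dp[i+1][j−1] if the ends match, else max(dp[i+1][j], dp[i][j−1]):
dp[1][10] = 5. A witness is KR GK DM GK KR at positions 4,5,6,7,9.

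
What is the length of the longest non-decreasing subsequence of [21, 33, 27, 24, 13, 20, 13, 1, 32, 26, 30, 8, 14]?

One longest non-decreasing subsequence is 21, 24, 26, 30 (positions 1,4,10,11), of length 4; no longer one exists.

4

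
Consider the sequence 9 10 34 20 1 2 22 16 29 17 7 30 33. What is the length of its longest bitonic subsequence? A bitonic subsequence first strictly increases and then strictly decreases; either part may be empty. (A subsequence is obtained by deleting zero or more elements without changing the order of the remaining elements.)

7

One longest bitonic subsequence is 9, 10, 20, 22, 29, 17, 7 (positions 1,2,4,7,9,10,11): it rises to 29 then falls. Length 7 is optimal.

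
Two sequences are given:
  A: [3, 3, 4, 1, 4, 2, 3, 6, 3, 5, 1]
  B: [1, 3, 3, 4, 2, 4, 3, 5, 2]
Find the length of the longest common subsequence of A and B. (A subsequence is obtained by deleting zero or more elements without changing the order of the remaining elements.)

6

Backtracking the LCS table gives one alignment: 3 (A1,B2) → 3 (A2,B3) → 4 (A3,B4) → 4 (A5,B6) → 3 (A9,B7) → 5 (A10,B8).
So the longest common subsequence has length 6.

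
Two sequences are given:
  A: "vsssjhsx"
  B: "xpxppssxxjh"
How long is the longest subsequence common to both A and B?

Backtracking the LCS table gives one alignment: s (A2,B6) → s (A3,B7) → j (A5,B10) → h (A6,B11).
So the longest common subsequence has length 4.

4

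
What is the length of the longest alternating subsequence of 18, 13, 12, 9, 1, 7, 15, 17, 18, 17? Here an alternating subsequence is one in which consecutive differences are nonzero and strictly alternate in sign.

A longest alternating subsequence is 18, 13, 18, 17 (positions 1,2,9,10); its 3 consecutive differences strictly alternate in sign, and length 4 is optimal.

4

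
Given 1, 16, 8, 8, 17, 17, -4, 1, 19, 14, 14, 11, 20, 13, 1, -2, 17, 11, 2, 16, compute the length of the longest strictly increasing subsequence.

5

Let dp[i] be the longest increasing subsequence ending at position i. Then dp = [1, 2, 2, 2, 3, 3, 1, 2, 4, 3, 3, 3, 5, 4, 2, 2, 5, 3, 3, 5].
The maximum is 5; one witness is 1, 16, 17, 19, 20 at positions 1,2,5,9,13.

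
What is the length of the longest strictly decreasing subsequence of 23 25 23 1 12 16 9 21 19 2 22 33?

Let dp[i] be the longest decreasing subsequence ending at position i. Then dp = [1, 1, 2, 3, 3, 3, 4, 3, 4, 5, 3, 1].
The maximum is 5; one witness is 25, 23, 12, 9, 2 at positions 2,3,5,7,10.

5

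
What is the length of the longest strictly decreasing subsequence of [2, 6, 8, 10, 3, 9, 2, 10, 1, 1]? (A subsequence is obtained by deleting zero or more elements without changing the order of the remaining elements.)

Scanning left to right, the best length ending at each element is: 2→1, 6→1, 8→1, 10→1, 3→2, 9→2, 2→3, 10→1, 1→4, 1→4.
So the longest decreasing subsequence has length 4, e.g. 6, 3, 2, 1.

4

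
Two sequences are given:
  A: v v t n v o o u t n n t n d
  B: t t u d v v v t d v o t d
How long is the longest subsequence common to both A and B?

A longest common subsequence is vvtvotd (length 7); the LCS DP confirms no longer common subsequence exists.

7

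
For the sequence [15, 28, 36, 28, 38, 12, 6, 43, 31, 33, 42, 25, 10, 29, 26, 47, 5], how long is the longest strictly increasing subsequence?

6

Let dp[i] be the longest increasing subsequence ending at position i. Then dp = [1, 2, 3, 2, 4, 1, 1, 5, 3, 4, 5, 2, 2, 3, 3, 6, 1].
The maximum is 6; one witness is 15, 28, 36, 38, 43, 47 at positions 1,2,3,5,8,16.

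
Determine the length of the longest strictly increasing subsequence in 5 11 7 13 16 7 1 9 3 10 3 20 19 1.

5

Let dp[i] be the longest increasing subsequence ending at position i. Then dp = [1, 2, 2, 3, 4, 2, 1, 3, 2, 4, 2, 5, 5, 1].
The maximum is 5; one witness is 5, 11, 13, 16, 20 at positions 1,2,4,5,12.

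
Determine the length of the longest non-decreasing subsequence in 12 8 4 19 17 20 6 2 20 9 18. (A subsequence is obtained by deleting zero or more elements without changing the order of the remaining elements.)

Scanning left to right, the best length ending at each element is: 12→1, 8→1, 4→1, 19→2, 17→2, 20→3, 6→2, 2→1, 20→4, 9→3, 18→4.
So the longest non-decreasing subsequence has length 4, e.g. 12, 19, 20, 20.

4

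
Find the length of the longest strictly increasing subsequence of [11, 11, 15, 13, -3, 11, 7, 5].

Scanning left to right, the best length ending at each element is: 11→1, 11→1, 15→2, 13→2, -3→1, 11→2, 7→2, 5→2.
So the longest increasing subsequence has length 2, e.g. 11, 15.

2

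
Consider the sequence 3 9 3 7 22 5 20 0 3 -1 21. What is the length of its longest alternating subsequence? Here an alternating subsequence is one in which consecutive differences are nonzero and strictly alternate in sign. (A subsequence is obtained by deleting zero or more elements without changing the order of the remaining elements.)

10

A longest alternating subsequence is 3, 9, 3, 7, 5, 20, 0, 3, -1, 21 (positions 1,2,3,4,6,7,8,9,10,11); its 9 consecutive differences strictly alternate in sign, and length 10 is optimal.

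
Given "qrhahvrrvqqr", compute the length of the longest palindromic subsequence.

One longest palindromic subsequence is qrhahrq (positions 1,2,3,4,5,8,11); it reads the same forward and backward, and the interval DP gives dp[1][12] = 7.

7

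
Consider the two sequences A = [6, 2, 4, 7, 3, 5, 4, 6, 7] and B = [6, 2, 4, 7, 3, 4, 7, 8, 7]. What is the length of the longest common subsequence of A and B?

Backtracking the LCS table gives one alignment: 6 (A1,B1) → 2 (A2,B2) → 4 (A3,B3) → 7 (A4,B4) → 3 (A5,B5) → 4 (A7,B6) → 7 (A9,B9).
So the longest common subsequence has length 7.

7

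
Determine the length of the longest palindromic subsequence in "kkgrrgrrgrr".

8

Using dp[i][j] = 2 + dp[i+1][j−1] if the ends match, else max(dp[i+1][j], dp[i][j−1]):
dp[1][11] = 8. A witness is rrgrrgrr at positions 4,5,6,7,8,9,10,11.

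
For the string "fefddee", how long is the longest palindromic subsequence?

4

Using dp[i][j] = 2 + dp[i+1][j−1] if the ends match, else max(dp[i+1][j], dp[i][j−1]):
dp[1][7] = 4. A witness is edde at positions 2,4,5,7.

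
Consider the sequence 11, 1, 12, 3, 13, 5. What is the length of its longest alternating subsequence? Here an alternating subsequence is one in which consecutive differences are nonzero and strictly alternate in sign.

A longest alternating subsequence is 11, 1, 12, 3, 13, 5 (positions 1,2,3,4,5,6); its 5 consecutive differences strictly alternate in sign, and length 6 is optimal.

6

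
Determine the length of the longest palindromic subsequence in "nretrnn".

One longest palindromic subsequence is nrtrn (positions 1,2,4,5,7); it reads the same forward and backward, and the interval DP gives dp[1][7] = 5.

5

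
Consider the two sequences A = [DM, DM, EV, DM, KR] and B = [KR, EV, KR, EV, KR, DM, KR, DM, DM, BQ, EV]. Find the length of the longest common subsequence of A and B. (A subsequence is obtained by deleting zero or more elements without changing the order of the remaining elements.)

3

A longest common subsequence is DM, DM, EV (length 3); the LCS DP confirms no longer common subsequence exists.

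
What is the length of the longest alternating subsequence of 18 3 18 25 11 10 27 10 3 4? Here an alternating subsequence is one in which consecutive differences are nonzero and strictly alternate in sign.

Track the best alternating length ending on an up-step vs a down-step at each position: up/down = 1/1, 1/2, 3/1, 3/1, 3/4, 3/4, 5/1, 3/6, 1/6, 7/6.
The maximum over both is 7; one such subsequence is 18, 3, 18, 11, 27, 3, 4.

7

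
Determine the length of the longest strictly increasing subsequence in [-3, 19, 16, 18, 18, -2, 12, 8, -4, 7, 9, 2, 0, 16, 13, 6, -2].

Let dp[i] be the longest increasing subsequence ending at position i. Then dp = [1, 2, 2, 3, 3, 2, 3, 3, 1, 3, 4, 3, 3, 5, 5, 4, 2].
The maximum is 5; one witness is -3, -2, 8, 9, 16 at positions 1,6,8,11,14.

5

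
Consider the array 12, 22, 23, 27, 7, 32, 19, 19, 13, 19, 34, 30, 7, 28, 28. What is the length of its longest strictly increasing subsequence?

6

One longest increasing subsequence is 12, 22, 23, 27, 32, 34 (positions 1,2,3,4,6,11), of length 6; no longer one exists.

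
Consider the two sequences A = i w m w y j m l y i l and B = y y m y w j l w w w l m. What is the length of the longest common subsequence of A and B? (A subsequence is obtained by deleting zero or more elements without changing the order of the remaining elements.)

5

A longest common subsequence is mwjll (length 5); the LCS DP confirms no longer common subsequence exists.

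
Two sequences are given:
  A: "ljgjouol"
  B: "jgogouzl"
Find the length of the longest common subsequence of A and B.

5

A longest common subsequence is jgoul (length 5); the LCS DP confirms no longer common subsequence exists.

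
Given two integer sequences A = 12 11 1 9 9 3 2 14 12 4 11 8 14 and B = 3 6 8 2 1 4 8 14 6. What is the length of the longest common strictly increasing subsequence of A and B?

A longest common strictly increasing subsequence is 3, 4, 8, 14 (length 4); it appears in order in both A and B, and no longer such subsequence exists.

4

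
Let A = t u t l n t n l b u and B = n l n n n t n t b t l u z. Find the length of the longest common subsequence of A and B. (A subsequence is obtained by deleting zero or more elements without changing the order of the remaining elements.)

Backtracking the LCS table gives one alignment: l (A4,B2) → n (A5,B5) → t (A6,B6) → n (A7,B7) → l (A8,B11) → u (A10,B12).
So the longest common subsequence has length 6.

6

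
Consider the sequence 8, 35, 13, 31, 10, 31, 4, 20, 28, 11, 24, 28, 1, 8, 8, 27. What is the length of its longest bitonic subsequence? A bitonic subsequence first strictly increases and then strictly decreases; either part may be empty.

Let inc[i] be the LIS ending at i and dec[i] the longest strictly decreasing subsequence starting at i. inc = [1, 2, 2, 3, 2, 3, 1, 3, 4, 3, 4, 5, 1, 2, 2, 5], dec = [3, 5, 4, 4, 3, 4, 2, 3, 3, 2, 2, 2, 1, 1, 1, 1].
max_i inc[i]+dec[i]−1 = 6, with one witness 8, 35, 31, 28, 24, 8.

6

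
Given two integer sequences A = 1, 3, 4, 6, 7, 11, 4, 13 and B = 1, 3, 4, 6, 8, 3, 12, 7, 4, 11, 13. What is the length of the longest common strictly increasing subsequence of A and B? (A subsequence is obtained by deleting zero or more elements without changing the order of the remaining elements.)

A longest common strictly increasing subsequence is 1, 3, 4, 6, 7, 11, 13 (length 7); it appears in order in both A and B, and no longer such subsequence exists.

7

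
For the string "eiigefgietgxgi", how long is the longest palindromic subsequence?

7

One longest palindromic subsequence is iggtggi (positions 2,4,7,10,11,13,14); it reads the same forward and backward, and the interval DP gives dp[1][14] = 7.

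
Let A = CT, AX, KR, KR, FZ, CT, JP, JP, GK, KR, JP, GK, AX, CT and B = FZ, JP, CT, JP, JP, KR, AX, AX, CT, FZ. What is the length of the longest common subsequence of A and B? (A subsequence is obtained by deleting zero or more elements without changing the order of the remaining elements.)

7

A longest common subsequence is FZ, CT, JP, JP, KR, AX, CT (length 7); the LCS DP confirms no longer common subsequence exists.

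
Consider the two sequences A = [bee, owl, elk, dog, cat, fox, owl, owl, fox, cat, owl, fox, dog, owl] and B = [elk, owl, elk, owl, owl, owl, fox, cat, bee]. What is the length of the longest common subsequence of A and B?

Backtracking the LCS table gives one alignment: owl (A2,B2) → elk (A3,B3) → owl (A7,B5) → owl (A8,B6) → fox (A9,B7) → cat (A10,B8).
So the longest common subsequence has length 6.

6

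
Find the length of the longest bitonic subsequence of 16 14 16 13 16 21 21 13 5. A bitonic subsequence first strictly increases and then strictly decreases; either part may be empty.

5

One longest bitonic subsequence is 14, 16, 21, 13, 5 (positions 2,3,6,8,9): it rises to 21 then falls. Length 5 is optimal.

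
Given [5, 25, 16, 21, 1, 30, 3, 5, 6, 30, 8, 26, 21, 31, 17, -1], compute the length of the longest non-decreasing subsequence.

7

Let dp[i] be the longest non-decreasing subsequence ending at position i. Then dp = [1, 2, 2, 3, 1, 4, 2, 3, 4, 5, 5, 6, 6, 7, 6, 1].
The maximum is 7; one witness is 1, 3, 5, 6, 8, 26, 31 at positions 5,7,8,9,11,12,14.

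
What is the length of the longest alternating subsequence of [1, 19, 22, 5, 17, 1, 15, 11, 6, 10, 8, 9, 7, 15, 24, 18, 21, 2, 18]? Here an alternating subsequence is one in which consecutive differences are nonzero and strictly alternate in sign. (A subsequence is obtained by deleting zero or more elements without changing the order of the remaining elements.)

16

A longest alternating subsequence is 1, 19, 5, 17, 1, 15, 6, 10, 8, 9, 7, 24, 18, 21, 2, 18 (positions 1,2,4,5,6,7,9,10,11,12,13,15,16,17,18,19); its 15 consecutive differences strictly alternate in sign, and length 16 is optimal.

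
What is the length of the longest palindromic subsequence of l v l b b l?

Using dp[i][j] = 2 + dp[i+1][j−1] if the ends match, else max(dp[i+1][j], dp[i][j−1]):
dp[1][6] = 4. A witness is lbbl at positions 1,4,5,6.

4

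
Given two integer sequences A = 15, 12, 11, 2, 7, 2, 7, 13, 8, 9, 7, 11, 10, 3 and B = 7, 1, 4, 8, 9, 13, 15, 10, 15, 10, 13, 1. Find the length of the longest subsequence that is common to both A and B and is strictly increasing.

4

A longest common strictly increasing subsequence is 7, 8, 9, 10 (length 4); it appears in order in both A and B, and no longer such subsequence exists.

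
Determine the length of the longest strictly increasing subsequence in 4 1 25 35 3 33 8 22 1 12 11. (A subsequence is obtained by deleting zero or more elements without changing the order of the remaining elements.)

One longest increasing subsequence is 1, 3, 8, 22 (positions 2,5,7,8), of length 4; no longer one exists.

4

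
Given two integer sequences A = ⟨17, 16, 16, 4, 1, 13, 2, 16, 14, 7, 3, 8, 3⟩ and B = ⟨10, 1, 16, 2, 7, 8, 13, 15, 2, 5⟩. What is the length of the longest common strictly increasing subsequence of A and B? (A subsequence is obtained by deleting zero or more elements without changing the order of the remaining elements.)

4

For each value that appears in both, track the longest common increasing run ending there.
The best achievable length is 4; one witness is 1, 2, 7, 8 (A-positions 5,7,10,12, B-positions 2,4,5,6).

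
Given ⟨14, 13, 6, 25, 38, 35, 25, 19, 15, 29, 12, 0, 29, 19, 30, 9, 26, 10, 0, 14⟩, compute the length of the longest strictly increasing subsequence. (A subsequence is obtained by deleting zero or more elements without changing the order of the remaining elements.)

4

One longest increasing subsequence is 14, 25, 29, 30 (positions 1,4,10,15), of length 4; no longer one exists.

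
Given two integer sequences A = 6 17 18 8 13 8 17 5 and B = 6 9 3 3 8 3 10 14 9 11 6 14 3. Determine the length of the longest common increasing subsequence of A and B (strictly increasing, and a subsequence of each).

2

For each value that appears in both, track the longest common increasing run ending there.
The best achievable length is 2; one witness is 6, 8 (A-positions 1,4, B-positions 1,5).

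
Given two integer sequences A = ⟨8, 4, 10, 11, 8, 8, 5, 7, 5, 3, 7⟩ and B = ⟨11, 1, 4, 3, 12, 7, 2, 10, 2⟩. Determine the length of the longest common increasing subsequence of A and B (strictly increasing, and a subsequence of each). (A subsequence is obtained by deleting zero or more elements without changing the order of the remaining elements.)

2

For each value that appears in both, track the longest common increasing run ending there.
The best achievable length is 2; one witness is 4, 7 (A-positions 2,8, B-positions 3,6).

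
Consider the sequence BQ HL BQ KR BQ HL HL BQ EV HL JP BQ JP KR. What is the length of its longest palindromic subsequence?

One longest palindromic subsequence is BQ HL BQ HL HL BQ HL BQ (positions 1,2,5,6,7,8,10,12); it reads the same forward and backward, and the interval DP gives dp[1][14] = 8.

8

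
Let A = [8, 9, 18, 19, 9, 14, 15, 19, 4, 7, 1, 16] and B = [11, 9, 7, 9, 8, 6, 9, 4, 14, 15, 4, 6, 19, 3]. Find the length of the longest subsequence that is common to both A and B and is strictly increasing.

For each value that appears in both, track the longest common increasing run ending there.
The best achievable length is 5; one witness is 8, 9, 14, 15, 19 (A-positions 1,2,6,7,8, B-positions 5,7,9,10,13).

5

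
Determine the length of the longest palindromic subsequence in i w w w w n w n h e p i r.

One longest palindromic subsequence is iwwwwwi (positions 1,2,3,4,5,7,12); it reads the same forward and backward, and the interval DP gives dp[1][13] = 7.

7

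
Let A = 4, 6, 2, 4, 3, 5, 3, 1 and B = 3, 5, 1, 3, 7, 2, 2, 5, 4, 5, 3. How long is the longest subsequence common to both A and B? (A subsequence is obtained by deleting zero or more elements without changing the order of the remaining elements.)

Backtracking the LCS table gives one alignment: 2 (A3,B7) → 4 (A4,B9) → 5 (A6,B10) → 3 (A7,B11).
So the longest common subsequence has length 4.

4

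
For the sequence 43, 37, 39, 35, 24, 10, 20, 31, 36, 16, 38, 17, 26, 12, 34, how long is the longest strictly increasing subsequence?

Let dp[i] be the longest increasing subsequence ending at position i. Then dp = [1, 1, 2, 1, 1, 1, 2, 3, 4, 2, 5, 3, 4, 2, 5].
The maximum is 5; one witness is 10, 20, 31, 36, 38 at positions 6,7,8,9,11.

5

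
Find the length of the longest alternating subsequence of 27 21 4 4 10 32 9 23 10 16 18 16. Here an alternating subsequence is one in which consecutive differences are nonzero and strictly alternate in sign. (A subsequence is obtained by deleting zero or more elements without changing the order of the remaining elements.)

8

Track the best alternating length ending on an up-step vs a down-step at each position: up/down = 1/1, 1/2, 1/2, 1/2, 3/2, 3/1, 3/4, 5/4, 5/6, 7/6, 7/6, 7/8.
The maximum over both is 8; one such subsequence is 27, 4, 10, 9, 23, 10, 18, 16.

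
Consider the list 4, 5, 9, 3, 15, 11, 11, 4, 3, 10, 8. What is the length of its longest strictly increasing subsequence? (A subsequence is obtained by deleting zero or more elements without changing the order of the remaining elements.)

4

Let dp[i] be the longest increasing subsequence ending at position i. Then dp = [1, 2, 3, 1, 4, 4, 4, 2, 1, 4, 3].
The maximum is 4; one witness is 4, 5, 9, 15 at positions 1,2,3,5.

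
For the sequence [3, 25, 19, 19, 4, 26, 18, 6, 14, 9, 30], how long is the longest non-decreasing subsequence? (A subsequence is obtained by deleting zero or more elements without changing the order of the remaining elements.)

5

One longest non-decreasing subsequence is 3, 19, 19, 26, 30 (positions 1,3,4,6,11), of length 5; no longer one exists.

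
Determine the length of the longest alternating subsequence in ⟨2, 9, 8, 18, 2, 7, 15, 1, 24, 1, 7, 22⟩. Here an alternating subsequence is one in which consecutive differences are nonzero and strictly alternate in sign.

A longest alternating subsequence is 2, 9, 8, 18, 2, 7, 1, 24, 1, 7 (positions 1,2,3,4,5,6,8,9,10,11); its 9 consecutive differences strictly alternate in sign, and length 10 is optimal.

10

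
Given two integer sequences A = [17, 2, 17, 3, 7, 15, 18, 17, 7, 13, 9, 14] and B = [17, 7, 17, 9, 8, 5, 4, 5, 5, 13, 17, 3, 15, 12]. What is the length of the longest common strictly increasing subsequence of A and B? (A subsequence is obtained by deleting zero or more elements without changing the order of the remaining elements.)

For each value that appears in both, track the longest common increasing run ending there.
The best achievable length is 2; one witness is 7, 17 (A-positions 5,8, B-positions 2,3).

2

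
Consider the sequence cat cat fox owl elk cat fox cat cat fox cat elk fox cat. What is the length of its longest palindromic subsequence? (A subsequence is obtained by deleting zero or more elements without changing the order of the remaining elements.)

Using dp[i][j] = 2 + dp[i+1][j−1] if the ends match, else max(dp[i+1][j], dp[i][j−1]):
dp[1][14] = 12. A witness is cat fox elk cat fox cat cat fox cat elk fox cat at positions 1,3,5,6,7,8,9,10,11,12,13,14.

12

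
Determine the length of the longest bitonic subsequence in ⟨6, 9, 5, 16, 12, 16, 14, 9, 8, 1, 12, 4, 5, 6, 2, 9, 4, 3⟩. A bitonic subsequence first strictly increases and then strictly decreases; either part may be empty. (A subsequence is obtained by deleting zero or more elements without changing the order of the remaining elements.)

One longest bitonic subsequence is 6, 9, 12, 16, 14, 9, 8, 6, 4, 3 (positions 1,2,5,6,7,8,9,14,17,18): it rises to 16 then falls. Length 10 is optimal.

10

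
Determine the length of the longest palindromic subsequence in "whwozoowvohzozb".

7

Using dp[i][j] = 2 + dp[i+1][j−1] if the ends match, else max(dp[i+1][j], dp[i][j−1]):
dp[1][15] = 7. A witness is zoovooz at positions 5,6,7,9,10,13,14.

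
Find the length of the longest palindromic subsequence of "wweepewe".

One longest palindromic subsequence is eepee (positions 3,4,5,6,8); it reads the same forward and backward, and the interval DP gives dp[1][8] = 5.

5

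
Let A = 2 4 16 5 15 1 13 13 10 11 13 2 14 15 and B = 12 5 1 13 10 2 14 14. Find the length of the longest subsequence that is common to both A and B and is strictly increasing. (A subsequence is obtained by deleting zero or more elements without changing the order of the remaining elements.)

A longest common strictly increasing subsequence is 5, 13, 14 (length 3); it appears in order in both A and B, and no longer such subsequence exists.

3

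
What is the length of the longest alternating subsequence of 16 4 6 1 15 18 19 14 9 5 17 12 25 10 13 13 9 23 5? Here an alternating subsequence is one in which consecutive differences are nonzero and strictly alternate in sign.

Track the best alternating length ending on an up-step vs a down-step at each position: up/down = 1/1, 1/2, 3/2, 1/4, 5/2, 5/1, 5/1, 5/6, 5/6, 5/6, 7/6, 7/8, 9/1, 7/10, 11/10, 11/10, 7/12, 13/10, 5/14.
The maximum over both is 14; one such subsequence is 16, 4, 6, 1, 15, 14, 17, 12, 25, 10, 13, 9, 23, 5.

14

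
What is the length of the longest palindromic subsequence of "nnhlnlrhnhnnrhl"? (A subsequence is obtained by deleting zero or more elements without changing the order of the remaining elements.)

Using dp[i][j] = 2 + dp[i+1][j−1] if the ends match, else max(dp[i+1][j], dp[i][j−1]):
dp[1][15] = 9. A witness is nnhnhnhnn at positions 1,2,3,5,8,9,10,11,12.

9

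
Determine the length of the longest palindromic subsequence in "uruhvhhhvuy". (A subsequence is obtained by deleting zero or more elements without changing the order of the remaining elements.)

Using dp[i][j] = 2 + dp[i+1][j−1] if the ends match, else max(dp[i+1][j], dp[i][j−1]):
dp[1][11] = 7. A witness is uvhhhvu at positions 3,5,6,7,8,9,10.

7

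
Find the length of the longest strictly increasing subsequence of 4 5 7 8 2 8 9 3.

One longest increasing subsequence is 4, 5, 7, 8, 9 (positions 1,2,3,4,7), of length 5; no longer one exists.

5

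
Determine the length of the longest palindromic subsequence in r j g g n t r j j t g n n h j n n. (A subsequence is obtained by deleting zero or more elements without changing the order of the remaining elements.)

8

One longest palindromic subsequence is jntjjtnj (positions 2,5,6,8,9,10,13,15); it reads the same forward and backward, and the interval DP gives dp[1][17] = 8.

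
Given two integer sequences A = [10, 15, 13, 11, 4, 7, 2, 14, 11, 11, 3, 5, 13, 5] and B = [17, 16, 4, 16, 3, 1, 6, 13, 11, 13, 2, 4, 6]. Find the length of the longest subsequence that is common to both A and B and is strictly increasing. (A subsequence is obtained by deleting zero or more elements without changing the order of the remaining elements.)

A longest common strictly increasing subsequence is 4, 11, 13 (length 3); it appears in order in both A and B, and no longer such subsequence exists.

3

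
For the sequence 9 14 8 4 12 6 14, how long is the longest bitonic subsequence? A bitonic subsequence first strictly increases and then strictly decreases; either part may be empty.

4

Let inc[i] be the LIS ending at i and dec[i] the longest strictly decreasing subsequence starting at i. inc = [1, 2, 1, 1, 2, 2, 3], dec = [3, 3, 2, 1, 2, 1, 1].
max_i inc[i]+dec[i]−1 = 4, with one witness 9, 14, 12, 6.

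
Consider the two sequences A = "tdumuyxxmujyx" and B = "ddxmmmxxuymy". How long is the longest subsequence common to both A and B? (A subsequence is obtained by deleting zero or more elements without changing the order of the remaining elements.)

6

A longest common subsequence is dmuymy (length 6); the LCS DP confirms no longer common subsequence exists.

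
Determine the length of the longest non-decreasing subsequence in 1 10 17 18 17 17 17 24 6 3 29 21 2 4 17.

8

Scanning left to right, the best length ending at each element is: 1→1, 10→2, 17→3, 18→4, 17→4, 17→5, 17→6, 24→7, 6→2, 3→2, 29→8, 21→7, 2→2, 4→3, 17→7.
So the longest non-decreasing subsequence has length 8, e.g. 1, 10, 17, 17, 17, 17, 24, 29.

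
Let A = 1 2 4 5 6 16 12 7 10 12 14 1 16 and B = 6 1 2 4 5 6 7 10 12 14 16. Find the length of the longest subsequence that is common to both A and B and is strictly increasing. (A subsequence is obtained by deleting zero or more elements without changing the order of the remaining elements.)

10

A longest common strictly increasing subsequence is 1, 2, 4, 5, 6, 7, 10, 12, 14, 16 (length 10); it appears in order in both A and B, and no longer such subsequence exists.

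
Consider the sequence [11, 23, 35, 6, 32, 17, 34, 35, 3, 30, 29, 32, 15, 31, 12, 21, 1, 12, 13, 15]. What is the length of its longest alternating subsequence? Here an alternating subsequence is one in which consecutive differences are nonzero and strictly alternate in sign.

16

Track the best alternating length ending on an up-step vs a down-step at each position: up/down = 1/1, 2/1, 2/1, 1/3, 4/3, 4/5, 6/3, 6/1, 1/7, 8/7, 8/9, 10/7, 8/11, 12/11, 8/13, 14/13, 1/15, 16/15, 16/15, 16/15.
The maximum over both is 16; one such subsequence is 11, 23, 6, 32, 17, 34, 3, 30, 29, 32, 15, 31, 12, 21, 1, 12.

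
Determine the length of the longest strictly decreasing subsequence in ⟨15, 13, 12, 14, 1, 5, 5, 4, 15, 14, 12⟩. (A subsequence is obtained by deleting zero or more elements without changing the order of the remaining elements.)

5

Let dp[i] be the longest decreasing subsequence ending at position i. Then dp = [1, 2, 3, 2, 4, 4, 4, 5, 1, 2, 3].
The maximum is 5; one witness is 15, 13, 12, 5, 4 at positions 1,2,3,6,8.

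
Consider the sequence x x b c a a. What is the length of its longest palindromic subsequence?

One longest palindromic subsequence is aa (positions 5,6); it reads the same forward and backward, and the interval DP gives dp[1][6] = 2.

2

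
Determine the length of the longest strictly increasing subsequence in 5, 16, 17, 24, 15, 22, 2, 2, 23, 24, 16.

Let dp[i] be the longest increasing subsequence ending at position i. Then dp = [1, 2, 3, 4, 2, 4, 1, 1, 5, 6, 3].
The maximum is 6; one witness is 5, 16, 17, 22, 23, 24 at positions 1,2,3,6,9,10.

6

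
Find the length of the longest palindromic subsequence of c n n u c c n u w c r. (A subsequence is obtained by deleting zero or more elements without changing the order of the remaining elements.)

Using dp[i][j] = 2 + dp[i+1][j−1] if the ends match, else max(dp[i+1][j], dp[i][j−1]):
dp[1][11] = 6. A witness is cuccuc at positions 1,4,5,6,8,10.

6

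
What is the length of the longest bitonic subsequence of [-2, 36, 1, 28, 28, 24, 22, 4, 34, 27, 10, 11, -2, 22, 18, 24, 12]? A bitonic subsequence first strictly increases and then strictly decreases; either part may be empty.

Let inc[i] be the LIS ending at i and dec[i] the longest strictly decreasing subsequence starting at i. inc = [1, 2, 2, 3, 3, 3, 3, 3, 4, 4, 4, 5, 1, 6, 6, 7, 6], dec = [1, 6, 2, 5, 5, 4, 3, 2, 5, 4, 2, 2, 1, 3, 2, 2, 1].
max_i inc[i]+dec[i]−1 = 8, with one witness -2, 1, 28, 34, 27, 22, 18, 12.

8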